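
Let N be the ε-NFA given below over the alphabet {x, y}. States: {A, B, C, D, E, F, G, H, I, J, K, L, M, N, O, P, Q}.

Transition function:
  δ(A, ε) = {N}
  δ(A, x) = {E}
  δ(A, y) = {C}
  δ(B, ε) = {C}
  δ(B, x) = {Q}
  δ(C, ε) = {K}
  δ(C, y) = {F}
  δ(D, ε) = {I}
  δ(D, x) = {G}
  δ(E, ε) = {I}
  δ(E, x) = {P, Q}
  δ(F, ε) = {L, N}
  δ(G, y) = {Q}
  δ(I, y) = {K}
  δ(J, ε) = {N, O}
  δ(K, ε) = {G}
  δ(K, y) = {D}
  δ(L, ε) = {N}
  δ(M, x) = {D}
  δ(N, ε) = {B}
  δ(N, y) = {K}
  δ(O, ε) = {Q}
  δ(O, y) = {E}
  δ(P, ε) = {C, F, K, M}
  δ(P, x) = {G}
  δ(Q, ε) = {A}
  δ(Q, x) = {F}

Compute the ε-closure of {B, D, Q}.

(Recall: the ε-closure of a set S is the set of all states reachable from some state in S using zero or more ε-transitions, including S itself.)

{A, B, C, D, G, I, K, N, Q}

Start with {B, D, Q}.
From B via ε: add C.
From D via ε: add I.
From Q via ε: add A.
From A via ε: add N.
From C via ε: add K.
From K via ε: add G.
No new states can be added; the closed set is {A, B, C, D, G, I, K, N, Q}.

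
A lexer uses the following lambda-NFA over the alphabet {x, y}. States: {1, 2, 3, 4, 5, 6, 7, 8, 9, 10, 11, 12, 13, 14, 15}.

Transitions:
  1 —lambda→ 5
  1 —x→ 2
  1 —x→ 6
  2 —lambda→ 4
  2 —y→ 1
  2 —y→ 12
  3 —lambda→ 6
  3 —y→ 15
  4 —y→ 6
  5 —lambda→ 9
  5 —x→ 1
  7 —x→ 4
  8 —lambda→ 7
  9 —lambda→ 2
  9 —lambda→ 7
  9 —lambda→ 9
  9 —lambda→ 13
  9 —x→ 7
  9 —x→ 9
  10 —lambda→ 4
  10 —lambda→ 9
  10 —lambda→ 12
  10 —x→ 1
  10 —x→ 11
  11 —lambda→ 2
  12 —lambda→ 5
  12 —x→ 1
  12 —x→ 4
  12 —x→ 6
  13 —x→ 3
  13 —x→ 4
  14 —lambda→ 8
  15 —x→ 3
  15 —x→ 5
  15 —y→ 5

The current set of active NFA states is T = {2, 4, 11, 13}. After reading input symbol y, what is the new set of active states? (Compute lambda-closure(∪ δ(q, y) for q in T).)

2 on y → {1, 12}.
4 on y → {6}.
No y-transition from 11, 13.
Union after reading y: {1, 6, 12}.
Now take the lambda-closure:
From 1 via lambda: add 5.
From 5 via lambda: add 9.
From 9 via lambda: add 2, 7, 13.
From 2 via lambda: add 4.
No new states can be added; the closed set is {1, 2, 4, 5, 6, 7, 9, 12, 13}.

{1, 2, 4, 5, 6, 7, 9, 12, 13}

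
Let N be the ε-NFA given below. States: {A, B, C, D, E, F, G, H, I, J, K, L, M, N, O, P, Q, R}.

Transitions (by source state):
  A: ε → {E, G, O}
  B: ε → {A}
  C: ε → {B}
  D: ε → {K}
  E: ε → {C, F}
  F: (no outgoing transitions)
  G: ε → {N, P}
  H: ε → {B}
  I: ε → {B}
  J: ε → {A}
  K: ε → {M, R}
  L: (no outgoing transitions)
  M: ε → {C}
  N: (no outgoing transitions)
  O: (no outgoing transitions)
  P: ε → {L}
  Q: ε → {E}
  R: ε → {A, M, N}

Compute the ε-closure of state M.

Start with {M}.
From M via ε: add C.
From C via ε: add B.
From B via ε: add A.
From A via ε: add E, G, O.
From E via ε: add F.
From G via ε: add N, P.
From P via ε: add L.
No new states can be added; the closed set is {A, B, C, E, F, G, L, M, N, O, P}.

{A, B, C, E, F, G, L, M, N, O, P}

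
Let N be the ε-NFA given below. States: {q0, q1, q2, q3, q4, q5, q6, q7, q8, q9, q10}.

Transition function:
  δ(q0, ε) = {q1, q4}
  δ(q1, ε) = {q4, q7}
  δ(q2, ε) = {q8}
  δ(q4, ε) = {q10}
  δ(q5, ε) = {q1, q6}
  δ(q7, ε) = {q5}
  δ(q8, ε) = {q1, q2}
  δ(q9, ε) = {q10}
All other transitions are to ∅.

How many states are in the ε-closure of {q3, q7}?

Start with {q3, q7}.
From q7 via ε: add q5.
From q5 via ε: add q1, q6.
From q1 via ε: add q4.
From q4 via ε: add q10.
ε-closure = {q1, q3, q4, q5, q6, q7, q10}, which has 7 states.

7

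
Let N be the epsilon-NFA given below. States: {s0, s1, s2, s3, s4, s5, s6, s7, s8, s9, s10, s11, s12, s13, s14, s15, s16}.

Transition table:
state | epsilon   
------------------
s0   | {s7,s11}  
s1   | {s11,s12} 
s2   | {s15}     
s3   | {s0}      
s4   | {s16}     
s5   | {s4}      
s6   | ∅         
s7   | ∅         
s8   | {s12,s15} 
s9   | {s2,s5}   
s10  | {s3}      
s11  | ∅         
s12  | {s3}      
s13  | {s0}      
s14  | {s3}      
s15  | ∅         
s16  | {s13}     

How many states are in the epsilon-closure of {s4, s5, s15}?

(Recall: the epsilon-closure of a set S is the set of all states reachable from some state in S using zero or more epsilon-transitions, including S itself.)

Start with {s4, s5, s15}.
From s4 via epsilon: add s16.
From s16 via epsilon: add s13.
From s13 via epsilon: add s0.
From s0 via epsilon: add s7, s11.
epsilon-closure = {s0, s4, s5, s7, s11, s13, s15, s16}, which has 8 states.

8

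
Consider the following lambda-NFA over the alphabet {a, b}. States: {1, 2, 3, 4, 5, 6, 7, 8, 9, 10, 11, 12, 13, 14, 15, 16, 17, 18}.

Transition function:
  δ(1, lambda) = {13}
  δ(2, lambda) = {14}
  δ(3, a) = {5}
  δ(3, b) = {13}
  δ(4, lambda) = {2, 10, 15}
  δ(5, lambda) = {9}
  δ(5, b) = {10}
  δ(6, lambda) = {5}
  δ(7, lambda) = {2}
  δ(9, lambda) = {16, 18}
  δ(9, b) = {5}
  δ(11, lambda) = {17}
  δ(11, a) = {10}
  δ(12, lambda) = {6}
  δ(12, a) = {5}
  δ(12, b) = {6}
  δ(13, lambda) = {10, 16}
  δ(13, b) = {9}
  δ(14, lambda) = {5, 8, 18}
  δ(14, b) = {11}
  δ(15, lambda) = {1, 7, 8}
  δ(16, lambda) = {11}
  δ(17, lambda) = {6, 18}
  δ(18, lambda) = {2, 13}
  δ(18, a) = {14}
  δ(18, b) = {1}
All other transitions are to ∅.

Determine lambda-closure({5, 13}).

Start with {5, 13}.
From 5 via lambda: add 9.
From 13 via lambda: add 10, 16.
From 9 via lambda: add 18.
From 16 via lambda: add 11.
From 11 via lambda: add 17.
From 18 via lambda: add 2.
From 2 via lambda: add 14.
From 17 via lambda: add 6.
From 14 via lambda: add 8.
No new states can be added; the closed set is {2, 5, 6, 8, 9, 10, 11, 13, 14, 16, 17, 18}.

{2, 5, 6, 8, 9, 10, 11, 13, 14, 16, 17, 18}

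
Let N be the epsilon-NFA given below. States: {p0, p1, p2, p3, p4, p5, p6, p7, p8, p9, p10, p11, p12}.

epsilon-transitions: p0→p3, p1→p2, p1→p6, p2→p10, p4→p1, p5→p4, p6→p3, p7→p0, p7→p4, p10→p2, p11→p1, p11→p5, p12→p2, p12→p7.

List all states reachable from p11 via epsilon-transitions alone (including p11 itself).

Start with {p11}.
From p11 via epsilon: add p1, p5.
From p1 via epsilon: add p2, p6.
From p5 via epsilon: add p4.
From p2 via epsilon: add p10.
From p6 via epsilon: add p3.
No new states can be added; the closed set is {p1, p2, p3, p4, p5, p6, p10, p11}.

{p1, p2, p3, p4, p5, p6, p10, p11}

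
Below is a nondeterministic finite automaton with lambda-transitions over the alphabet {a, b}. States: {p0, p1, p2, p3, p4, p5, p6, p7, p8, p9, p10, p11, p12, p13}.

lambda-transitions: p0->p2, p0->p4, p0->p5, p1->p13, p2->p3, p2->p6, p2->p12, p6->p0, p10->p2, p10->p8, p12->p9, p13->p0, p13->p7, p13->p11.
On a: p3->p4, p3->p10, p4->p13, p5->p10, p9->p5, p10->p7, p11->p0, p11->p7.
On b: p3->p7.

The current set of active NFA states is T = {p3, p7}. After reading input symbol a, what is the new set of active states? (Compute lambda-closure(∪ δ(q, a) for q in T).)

p3 on a → {p4, p10}.
No a-transition from p7.
Union after reading a: {p4, p10}.
Now take the lambda-closure:
From p10 via lambda: add p2, p8.
From p2 via lambda: add p3, p6, p12.
From p6 via lambda: add p0.
From p12 via lambda: add p9.
From p0 via lambda: add p5.
No new states can be added; the closed set is {p0, p2, p3, p4, p5, p6, p8, p9, p10, p12}.

{p0, p2, p3, p4, p5, p6, p8, p9, p10, p12}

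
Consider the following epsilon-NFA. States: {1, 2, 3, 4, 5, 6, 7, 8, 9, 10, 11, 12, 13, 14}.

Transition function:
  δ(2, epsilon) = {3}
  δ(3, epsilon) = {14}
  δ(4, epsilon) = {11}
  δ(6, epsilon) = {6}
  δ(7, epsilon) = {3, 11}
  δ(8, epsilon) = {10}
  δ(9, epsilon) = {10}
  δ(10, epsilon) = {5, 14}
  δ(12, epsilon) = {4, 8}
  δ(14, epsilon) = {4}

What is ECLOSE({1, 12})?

Start with {1, 12}.
From 12 via epsilon: add 4, 8.
From 4 via epsilon: add 11.
From 8 via epsilon: add 10.
From 10 via epsilon: add 5, 14.
No new states can be added; the closed set is {1, 4, 5, 8, 10, 11, 12, 14}.

{1, 4, 5, 8, 10, 11, 12, 14}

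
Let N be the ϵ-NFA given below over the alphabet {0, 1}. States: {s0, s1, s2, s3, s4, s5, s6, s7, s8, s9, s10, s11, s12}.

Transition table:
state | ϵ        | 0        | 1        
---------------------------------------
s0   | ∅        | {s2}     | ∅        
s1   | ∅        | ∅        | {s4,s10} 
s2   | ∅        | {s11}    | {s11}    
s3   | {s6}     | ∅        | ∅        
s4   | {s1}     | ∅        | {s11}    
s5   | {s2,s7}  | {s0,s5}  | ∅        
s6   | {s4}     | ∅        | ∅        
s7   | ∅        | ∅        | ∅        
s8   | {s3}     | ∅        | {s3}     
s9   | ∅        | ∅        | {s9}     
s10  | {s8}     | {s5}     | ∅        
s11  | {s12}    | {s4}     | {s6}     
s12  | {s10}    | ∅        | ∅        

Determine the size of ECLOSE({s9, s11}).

9

Start with {s9, s11}.
From s11 via ϵ: add s12.
From s12 via ϵ: add s10.
From s10 via ϵ: add s8.
From s8 via ϵ: add s3.
From s3 via ϵ: add s6.
From s6 via ϵ: add s4.
From s4 via ϵ: add s1.
ϵ-closure = {s1, s3, s4, s6, s8, s9, s10, s11, s12}, which has 9 states.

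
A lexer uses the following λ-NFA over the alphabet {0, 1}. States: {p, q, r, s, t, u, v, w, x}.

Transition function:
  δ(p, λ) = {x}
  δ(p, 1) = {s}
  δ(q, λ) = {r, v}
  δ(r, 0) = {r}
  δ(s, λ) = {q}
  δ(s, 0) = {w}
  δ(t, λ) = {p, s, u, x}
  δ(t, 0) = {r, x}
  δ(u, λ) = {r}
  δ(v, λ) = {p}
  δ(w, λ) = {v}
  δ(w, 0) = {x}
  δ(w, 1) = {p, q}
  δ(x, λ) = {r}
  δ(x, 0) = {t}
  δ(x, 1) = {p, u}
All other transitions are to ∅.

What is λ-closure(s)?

{p, q, r, s, v, x}

Start with {s}.
From s via λ: add q.
From q via λ: add r, v.
From v via λ: add p.
From p via λ: add x.
No new states can be added; the closed set is {p, q, r, s, v, x}.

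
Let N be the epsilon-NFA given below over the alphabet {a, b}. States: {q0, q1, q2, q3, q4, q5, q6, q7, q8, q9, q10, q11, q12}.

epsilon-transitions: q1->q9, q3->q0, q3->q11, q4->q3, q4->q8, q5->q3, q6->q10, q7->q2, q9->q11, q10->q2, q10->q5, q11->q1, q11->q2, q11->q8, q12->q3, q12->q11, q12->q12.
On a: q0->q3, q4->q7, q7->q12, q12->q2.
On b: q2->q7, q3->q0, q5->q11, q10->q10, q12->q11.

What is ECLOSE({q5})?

{q0, q1, q2, q3, q5, q8, q9, q11}

Start with {q5}.
From q5 via epsilon: add q3.
From q3 via epsilon: add q0, q11.
From q11 via epsilon: add q1, q2, q8.
From q1 via epsilon: add q9.
No new states can be added; the closed set is {q0, q1, q2, q3, q5, q8, q9, q11}.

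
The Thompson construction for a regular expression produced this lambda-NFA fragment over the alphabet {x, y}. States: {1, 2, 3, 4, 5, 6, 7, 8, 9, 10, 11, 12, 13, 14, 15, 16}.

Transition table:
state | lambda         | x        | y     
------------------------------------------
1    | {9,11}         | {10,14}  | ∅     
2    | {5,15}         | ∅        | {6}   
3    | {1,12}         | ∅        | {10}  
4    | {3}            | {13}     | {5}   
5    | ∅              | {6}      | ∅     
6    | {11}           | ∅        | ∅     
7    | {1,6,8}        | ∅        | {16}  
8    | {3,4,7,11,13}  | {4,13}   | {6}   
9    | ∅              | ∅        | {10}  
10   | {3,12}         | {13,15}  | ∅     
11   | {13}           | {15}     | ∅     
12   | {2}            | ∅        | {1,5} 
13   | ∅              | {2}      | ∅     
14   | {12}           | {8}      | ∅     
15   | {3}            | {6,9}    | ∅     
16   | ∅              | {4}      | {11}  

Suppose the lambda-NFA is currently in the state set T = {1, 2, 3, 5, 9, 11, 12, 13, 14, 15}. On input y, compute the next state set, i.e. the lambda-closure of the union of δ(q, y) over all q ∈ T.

2 on y → {6}.
3 on y → {10}.
9 on y → {10}.
12 on y → {1, 5}.
No y-transition from 1, 5, 11, 13, 14, 15.
Union after reading y: {1, 5, 6, 10}.
Now take the lambda-closure:
From 1 via lambda: add 9, 11.
From 10 via lambda: add 3, 12.
From 11 via lambda: add 13.
From 12 via lambda: add 2.
From 2 via lambda: add 15.
No new states can be added; the closed set is {1, 2, 3, 5, 6, 9, 10, 11, 12, 13, 15}.

{1, 2, 3, 5, 6, 9, 10, 11, 12, 13, 15}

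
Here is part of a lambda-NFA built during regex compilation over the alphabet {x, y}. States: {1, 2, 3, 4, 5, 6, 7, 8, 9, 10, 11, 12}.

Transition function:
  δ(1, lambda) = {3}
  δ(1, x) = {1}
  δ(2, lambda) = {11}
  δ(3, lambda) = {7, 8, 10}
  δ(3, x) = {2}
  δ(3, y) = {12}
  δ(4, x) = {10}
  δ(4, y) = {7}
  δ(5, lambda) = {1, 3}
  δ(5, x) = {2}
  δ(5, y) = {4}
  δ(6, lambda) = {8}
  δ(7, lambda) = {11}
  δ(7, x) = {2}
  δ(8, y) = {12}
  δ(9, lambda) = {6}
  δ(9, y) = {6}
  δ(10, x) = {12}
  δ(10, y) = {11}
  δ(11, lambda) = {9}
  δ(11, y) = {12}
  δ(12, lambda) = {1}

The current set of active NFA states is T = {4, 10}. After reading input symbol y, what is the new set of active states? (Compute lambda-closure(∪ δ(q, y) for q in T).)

{6, 7, 8, 9, 11}

4 on y → {7}.
10 on y → {11}.
Union after reading y: {7, 11}.
Now take the lambda-closure:
From 11 via lambda: add 9.
From 9 via lambda: add 6.
From 6 via lambda: add 8.
No new states can be added; the closed set is {6, 7, 8, 9, 11}.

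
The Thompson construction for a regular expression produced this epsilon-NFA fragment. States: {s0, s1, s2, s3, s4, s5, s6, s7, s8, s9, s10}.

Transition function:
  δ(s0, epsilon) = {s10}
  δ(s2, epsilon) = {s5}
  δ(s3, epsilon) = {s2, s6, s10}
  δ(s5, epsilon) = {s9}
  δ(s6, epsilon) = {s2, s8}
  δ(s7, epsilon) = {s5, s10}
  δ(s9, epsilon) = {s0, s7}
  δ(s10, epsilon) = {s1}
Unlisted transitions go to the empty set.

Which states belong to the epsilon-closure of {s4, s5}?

Start with {s4, s5}.
From s5 via epsilon: add s9.
From s9 via epsilon: add s0, s7.
From s0 via epsilon: add s10.
From s10 via epsilon: add s1.
No new states can be added; the closed set is {s0, s1, s4, s5, s7, s9, s10}.

{s0, s1, s4, s5, s7, s9, s10}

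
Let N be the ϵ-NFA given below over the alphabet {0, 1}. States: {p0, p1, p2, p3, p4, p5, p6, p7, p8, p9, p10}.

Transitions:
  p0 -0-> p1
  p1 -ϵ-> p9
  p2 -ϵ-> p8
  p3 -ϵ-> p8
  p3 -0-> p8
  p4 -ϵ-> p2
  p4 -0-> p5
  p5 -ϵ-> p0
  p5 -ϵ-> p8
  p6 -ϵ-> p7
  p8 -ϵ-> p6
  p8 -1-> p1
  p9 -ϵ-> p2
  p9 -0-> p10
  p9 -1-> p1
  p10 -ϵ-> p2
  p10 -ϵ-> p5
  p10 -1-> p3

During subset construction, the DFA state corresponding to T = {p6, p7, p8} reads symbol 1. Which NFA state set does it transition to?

{p1, p2, p6, p7, p8, p9}

p8 on 1 → {p1}.
No 1-transition from p6, p7.
Union after reading 1: {p1}.
Now take the ϵ-closure:
From p1 via ϵ: add p9.
From p9 via ϵ: add p2.
From p2 via ϵ: add p8.
From p8 via ϵ: add p6.
From p6 via ϵ: add p7.
No new states can be added; the closed set is {p1, p2, p6, p7, p8, p9}.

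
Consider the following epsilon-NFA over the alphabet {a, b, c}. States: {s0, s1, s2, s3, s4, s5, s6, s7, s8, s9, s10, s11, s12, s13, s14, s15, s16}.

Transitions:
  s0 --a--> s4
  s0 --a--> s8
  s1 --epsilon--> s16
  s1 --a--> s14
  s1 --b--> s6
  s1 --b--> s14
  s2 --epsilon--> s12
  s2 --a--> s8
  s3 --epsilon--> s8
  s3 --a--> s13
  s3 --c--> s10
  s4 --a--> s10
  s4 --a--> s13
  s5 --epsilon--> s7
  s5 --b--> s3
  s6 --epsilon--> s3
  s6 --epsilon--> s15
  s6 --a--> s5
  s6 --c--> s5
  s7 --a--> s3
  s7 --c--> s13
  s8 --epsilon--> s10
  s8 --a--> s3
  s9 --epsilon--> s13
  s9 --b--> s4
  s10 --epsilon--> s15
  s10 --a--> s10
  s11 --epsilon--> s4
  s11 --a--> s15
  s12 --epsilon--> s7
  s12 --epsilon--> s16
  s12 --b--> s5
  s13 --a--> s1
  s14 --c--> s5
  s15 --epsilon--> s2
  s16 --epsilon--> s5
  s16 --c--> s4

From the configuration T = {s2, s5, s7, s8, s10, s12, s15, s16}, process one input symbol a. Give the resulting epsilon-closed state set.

{s2, s3, s5, s7, s8, s10, s12, s15, s16}

s2 on a → {s8}.
s7 on a → {s3}.
s8 on a → {s3}.
s10 on a → {s10}.
No a-transition from s5, s12, s15, s16.
Union after reading a: {s3, s8, s10}.
Now take the epsilon-closure:
From s10 via epsilon: add s15.
From s15 via epsilon: add s2.
From s2 via epsilon: add s12.
From s12 via epsilon: add s7, s16.
From s16 via epsilon: add s5.
No new states can be added; the closed set is {s2, s3, s5, s7, s8, s10, s12, s15, s16}.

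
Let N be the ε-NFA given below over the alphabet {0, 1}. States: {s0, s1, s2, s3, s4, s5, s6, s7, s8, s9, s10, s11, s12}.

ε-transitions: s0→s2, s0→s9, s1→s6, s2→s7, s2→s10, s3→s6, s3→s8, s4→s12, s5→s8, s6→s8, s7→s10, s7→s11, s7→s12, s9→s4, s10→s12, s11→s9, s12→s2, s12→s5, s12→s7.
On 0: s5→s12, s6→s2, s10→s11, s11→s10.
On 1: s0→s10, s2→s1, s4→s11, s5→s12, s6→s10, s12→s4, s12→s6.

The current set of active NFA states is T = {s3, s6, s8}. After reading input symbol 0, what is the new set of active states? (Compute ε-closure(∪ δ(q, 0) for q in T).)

s6 on 0 → {s2}.
No 0-transition from s3, s8.
Union after reading 0: {s2}.
Now take the ε-closure:
From s2 via ε: add s7, s10.
From s7 via ε: add s11, s12.
From s11 via ε: add s9.
From s12 via ε: add s5.
From s5 via ε: add s8.
From s9 via ε: add s4.
No new states can be added; the closed set is {s2, s4, s5, s7, s8, s9, s10, s11, s12}.

{s2, s4, s5, s7, s8, s9, s10, s11, s12}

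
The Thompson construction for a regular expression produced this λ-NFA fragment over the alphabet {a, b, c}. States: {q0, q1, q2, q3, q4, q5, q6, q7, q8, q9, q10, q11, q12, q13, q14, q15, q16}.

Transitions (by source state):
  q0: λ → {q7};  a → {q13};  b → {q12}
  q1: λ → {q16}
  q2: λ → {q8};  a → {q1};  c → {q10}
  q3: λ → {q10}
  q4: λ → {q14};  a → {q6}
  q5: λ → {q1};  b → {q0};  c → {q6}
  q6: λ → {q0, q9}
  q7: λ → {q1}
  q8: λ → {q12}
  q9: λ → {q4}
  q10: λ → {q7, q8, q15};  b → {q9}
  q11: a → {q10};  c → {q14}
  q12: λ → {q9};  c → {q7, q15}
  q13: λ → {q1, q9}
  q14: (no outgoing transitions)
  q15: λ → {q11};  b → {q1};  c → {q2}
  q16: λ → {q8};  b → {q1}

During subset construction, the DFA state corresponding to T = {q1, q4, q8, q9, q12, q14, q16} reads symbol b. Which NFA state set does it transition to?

{q1, q4, q8, q9, q12, q14, q16}

q16 on b → {q1}.
No b-transition from q1, q4, q8, q9, q12, q14.
Union after reading b: {q1}.
Now take the λ-closure:
From q1 via λ: add q16.
From q16 via λ: add q8.
From q8 via λ: add q12.
From q12 via λ: add q9.
From q9 via λ: add q4.
From q4 via λ: add q14.
No new states can be added; the closed set is {q1, q4, q8, q9, q12, q14, q16}.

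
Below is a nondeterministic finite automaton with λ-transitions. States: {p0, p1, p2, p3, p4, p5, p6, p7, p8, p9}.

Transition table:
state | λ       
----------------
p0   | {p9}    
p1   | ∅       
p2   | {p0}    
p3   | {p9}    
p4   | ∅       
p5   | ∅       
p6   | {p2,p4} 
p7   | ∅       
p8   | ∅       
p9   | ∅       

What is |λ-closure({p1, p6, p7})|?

7

Start with {p1, p6, p7}.
From p6 via λ: add p2, p4.
From p2 via λ: add p0.
From p0 via λ: add p9.
λ-closure = {p0, p1, p2, p4, p6, p7, p9}, which has 7 states.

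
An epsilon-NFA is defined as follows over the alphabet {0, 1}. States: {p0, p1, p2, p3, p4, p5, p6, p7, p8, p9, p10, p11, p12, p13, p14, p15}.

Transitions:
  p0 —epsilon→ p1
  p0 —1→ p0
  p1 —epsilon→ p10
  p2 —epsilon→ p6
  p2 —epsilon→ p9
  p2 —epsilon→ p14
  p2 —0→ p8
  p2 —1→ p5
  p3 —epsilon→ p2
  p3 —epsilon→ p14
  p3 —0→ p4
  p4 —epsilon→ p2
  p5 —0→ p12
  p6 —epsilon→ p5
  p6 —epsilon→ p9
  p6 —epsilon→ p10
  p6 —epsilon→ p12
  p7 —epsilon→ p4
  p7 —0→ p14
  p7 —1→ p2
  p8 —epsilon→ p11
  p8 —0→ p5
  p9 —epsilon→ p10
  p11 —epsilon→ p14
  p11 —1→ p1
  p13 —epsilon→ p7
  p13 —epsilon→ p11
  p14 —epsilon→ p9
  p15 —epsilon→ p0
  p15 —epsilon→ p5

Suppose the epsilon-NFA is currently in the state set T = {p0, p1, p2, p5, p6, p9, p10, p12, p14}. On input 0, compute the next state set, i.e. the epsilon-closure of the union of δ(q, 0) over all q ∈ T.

p2 on 0 → {p8}.
p5 on 0 → {p12}.
No 0-transition from p0, p1, p6, p9, p10, p12, p14.
Union after reading 0: {p8, p12}.
Now take the epsilon-closure:
From p8 via epsilon: add p11.
From p11 via epsilon: add p14.
From p14 via epsilon: add p9.
From p9 via epsilon: add p10.
No new states can be added; the closed set is {p8, p9, p10, p11, p12, p14}.

{p8, p9, p10, p11, p12, p14}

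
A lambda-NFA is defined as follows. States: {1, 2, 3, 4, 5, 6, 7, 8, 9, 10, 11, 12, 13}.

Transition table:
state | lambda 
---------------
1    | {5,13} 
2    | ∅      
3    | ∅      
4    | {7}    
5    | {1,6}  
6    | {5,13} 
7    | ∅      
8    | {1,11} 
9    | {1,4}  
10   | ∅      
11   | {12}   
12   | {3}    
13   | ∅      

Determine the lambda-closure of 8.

{1, 3, 5, 6, 8, 11, 12, 13}

Start with {8}.
From 8 via lambda: add 1, 11.
From 1 via lambda: add 5, 13.
From 11 via lambda: add 12.
From 5 via lambda: add 6.
From 12 via lambda: add 3.
No new states can be added; the closed set is {1, 3, 5, 6, 8, 11, 12, 13}.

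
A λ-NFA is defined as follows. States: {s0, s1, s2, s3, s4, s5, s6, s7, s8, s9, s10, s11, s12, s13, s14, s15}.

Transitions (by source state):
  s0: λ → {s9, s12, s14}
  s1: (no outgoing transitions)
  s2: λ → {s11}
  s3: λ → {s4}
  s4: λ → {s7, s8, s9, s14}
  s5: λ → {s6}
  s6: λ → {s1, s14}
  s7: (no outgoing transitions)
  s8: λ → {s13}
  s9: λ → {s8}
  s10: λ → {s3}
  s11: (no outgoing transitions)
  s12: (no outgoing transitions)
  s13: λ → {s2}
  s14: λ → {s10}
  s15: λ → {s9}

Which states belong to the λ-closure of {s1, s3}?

Start with {s1, s3}.
From s3 via λ: add s4.
From s4 via λ: add s7, s8, s9, s14.
From s8 via λ: add s13.
From s14 via λ: add s10.
From s13 via λ: add s2.
From s2 via λ: add s11.
No new states can be added; the closed set is {s1, s2, s3, s4, s7, s8, s9, s10, s11, s13, s14}.

{s1, s2, s3, s4, s7, s8, s9, s10, s11, s13, s14}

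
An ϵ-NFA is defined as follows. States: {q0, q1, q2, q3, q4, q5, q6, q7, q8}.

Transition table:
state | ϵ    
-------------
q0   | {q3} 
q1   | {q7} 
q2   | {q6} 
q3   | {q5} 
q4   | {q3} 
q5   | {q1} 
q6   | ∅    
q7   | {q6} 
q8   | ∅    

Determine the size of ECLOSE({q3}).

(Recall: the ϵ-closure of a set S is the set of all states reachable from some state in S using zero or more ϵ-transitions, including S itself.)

Start with {q3}.
From q3 via ϵ: add q5.
From q5 via ϵ: add q1.
From q1 via ϵ: add q7.
From q7 via ϵ: add q6.
ϵ-closure = {q1, q3, q5, q6, q7}, which has 5 states.

5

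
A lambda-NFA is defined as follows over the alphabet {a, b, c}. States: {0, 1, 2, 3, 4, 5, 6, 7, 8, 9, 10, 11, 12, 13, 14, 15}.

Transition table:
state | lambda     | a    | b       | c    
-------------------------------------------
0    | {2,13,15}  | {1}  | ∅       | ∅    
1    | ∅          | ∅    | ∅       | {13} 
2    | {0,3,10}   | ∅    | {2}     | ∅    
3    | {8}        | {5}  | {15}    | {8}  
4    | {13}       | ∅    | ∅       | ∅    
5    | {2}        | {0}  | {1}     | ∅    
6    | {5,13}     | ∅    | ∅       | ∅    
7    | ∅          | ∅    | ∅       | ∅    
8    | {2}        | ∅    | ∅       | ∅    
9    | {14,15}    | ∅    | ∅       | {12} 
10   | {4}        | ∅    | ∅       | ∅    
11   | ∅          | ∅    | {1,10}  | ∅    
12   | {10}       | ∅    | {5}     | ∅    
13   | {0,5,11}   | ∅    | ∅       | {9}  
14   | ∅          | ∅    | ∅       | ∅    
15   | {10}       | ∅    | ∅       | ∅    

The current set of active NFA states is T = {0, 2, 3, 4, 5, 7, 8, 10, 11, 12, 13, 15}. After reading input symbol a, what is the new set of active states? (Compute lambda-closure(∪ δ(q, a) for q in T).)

{0, 1, 2, 3, 4, 5, 8, 10, 11, 13, 15}

0 on a → {1}.
3 on a → {5}.
5 on a → {0}.
No a-transition from 2, 4, 7, 8, 10, 11, 12, 13, 15.
Union after reading a: {0, 1, 5}.
Now take the lambda-closure:
From 0 via lambda: add 2, 13, 15.
From 2 via lambda: add 3, 10.
From 13 via lambda: add 11.
From 3 via lambda: add 8.
From 10 via lambda: add 4.
No new states can be added; the closed set is {0, 1, 2, 3, 4, 5, 8, 10, 11, 13, 15}.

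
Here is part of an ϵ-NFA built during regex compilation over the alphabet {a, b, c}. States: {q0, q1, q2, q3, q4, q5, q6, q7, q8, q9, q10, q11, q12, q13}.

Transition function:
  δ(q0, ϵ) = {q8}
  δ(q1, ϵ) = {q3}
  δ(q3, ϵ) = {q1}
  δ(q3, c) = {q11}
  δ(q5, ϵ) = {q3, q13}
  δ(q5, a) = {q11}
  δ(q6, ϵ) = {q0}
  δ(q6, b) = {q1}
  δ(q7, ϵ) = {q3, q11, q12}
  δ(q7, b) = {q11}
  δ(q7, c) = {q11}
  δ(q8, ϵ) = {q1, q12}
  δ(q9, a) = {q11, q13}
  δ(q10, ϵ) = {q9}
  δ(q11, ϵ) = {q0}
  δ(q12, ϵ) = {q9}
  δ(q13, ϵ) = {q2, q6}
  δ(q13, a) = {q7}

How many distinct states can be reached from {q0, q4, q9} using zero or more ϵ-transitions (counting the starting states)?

Start with {q0, q4, q9}.
From q0 via ϵ: add q8.
From q8 via ϵ: add q1, q12.
From q1 via ϵ: add q3.
ϵ-closure = {q0, q1, q3, q4, q8, q9, q12}, which has 7 states.

7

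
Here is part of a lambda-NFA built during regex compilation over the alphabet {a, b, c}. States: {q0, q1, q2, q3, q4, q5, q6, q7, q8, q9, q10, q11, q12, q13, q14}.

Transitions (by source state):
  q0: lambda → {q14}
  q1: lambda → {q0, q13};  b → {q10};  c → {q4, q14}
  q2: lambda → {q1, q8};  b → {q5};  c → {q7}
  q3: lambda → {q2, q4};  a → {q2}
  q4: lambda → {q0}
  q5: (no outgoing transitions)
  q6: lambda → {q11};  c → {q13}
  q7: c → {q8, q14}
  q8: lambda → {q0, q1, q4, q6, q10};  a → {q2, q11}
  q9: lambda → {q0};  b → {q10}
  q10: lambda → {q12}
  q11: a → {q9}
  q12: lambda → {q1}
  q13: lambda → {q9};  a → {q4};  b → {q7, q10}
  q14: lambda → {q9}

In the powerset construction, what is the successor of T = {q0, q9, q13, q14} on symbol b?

q9 on b → {q10}.
q13 on b → {q7, q10}.
No b-transition from q0, q14.
Union after reading b: {q7, q10}.
Now take the lambda-closure:
From q10 via lambda: add q12.
From q12 via lambda: add q1.
From q1 via lambda: add q0, q13.
From q0 via lambda: add q14.
From q13 via lambda: add q9.
No new states can be added; the closed set is {q0, q1, q7, q9, q10, q12, q13, q14}.

{q0, q1, q7, q9, q10, q12, q13, q14}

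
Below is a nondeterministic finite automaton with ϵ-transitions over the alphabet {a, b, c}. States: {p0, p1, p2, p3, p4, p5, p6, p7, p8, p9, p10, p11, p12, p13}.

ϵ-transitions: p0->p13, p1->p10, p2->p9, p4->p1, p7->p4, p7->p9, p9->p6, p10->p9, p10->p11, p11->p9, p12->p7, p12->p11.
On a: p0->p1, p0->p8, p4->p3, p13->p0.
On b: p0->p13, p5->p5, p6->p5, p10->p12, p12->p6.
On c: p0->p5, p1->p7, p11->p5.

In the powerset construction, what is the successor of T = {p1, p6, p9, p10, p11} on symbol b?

p6 on b → {p5}.
p10 on b → {p12}.
No b-transition from p1, p9, p11.
Union after reading b: {p5, p12}.
Now take the ϵ-closure:
From p12 via ϵ: add p7, p11.
From p7 via ϵ: add p4, p9.
From p4 via ϵ: add p1.
From p9 via ϵ: add p6.
From p1 via ϵ: add p10.
No new states can be added; the closed set is {p1, p4, p5, p6, p7, p9, p10, p11, p12}.

{p1, p4, p5, p6, p7, p9, p10, p11, p12}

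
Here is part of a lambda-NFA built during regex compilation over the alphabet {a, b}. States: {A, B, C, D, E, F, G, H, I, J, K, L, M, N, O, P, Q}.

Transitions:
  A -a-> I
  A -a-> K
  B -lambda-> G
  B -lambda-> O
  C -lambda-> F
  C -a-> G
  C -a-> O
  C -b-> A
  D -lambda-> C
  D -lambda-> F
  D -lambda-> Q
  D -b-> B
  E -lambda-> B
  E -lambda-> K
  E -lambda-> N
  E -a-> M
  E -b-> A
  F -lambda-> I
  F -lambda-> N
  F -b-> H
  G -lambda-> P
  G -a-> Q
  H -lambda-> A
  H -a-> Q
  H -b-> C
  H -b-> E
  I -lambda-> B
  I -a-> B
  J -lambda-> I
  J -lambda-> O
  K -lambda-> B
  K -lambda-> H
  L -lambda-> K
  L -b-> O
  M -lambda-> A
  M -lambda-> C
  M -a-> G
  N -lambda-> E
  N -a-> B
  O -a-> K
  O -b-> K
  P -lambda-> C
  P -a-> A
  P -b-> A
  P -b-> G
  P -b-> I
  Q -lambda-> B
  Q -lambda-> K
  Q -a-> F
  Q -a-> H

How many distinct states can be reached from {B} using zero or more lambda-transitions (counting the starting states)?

12

Start with {B}.
From B via lambda: add G, O.
From G via lambda: add P.
From P via lambda: add C.
From C via lambda: add F.
From F via lambda: add I, N.
From N via lambda: add E.
From E via lambda: add K.
From K via lambda: add H.
From H via lambda: add A.
lambda-closure = {A, B, C, E, F, G, H, I, K, N, O, P}, which has 12 states.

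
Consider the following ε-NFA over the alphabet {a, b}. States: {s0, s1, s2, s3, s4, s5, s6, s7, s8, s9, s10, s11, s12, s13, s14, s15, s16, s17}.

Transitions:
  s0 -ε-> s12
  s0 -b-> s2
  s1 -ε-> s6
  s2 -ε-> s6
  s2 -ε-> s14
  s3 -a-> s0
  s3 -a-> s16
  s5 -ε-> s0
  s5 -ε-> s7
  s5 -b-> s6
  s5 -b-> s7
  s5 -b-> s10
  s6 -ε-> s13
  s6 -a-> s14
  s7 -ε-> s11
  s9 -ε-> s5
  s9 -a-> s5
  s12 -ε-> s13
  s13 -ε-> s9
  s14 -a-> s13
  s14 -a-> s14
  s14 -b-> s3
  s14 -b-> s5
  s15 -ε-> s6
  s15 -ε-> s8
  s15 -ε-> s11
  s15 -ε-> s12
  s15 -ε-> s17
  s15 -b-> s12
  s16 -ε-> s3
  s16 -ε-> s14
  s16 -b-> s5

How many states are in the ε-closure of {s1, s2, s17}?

12

Start with {s1, s2, s17}.
From s1 via ε: add s6.
From s2 via ε: add s14.
From s6 via ε: add s13.
From s13 via ε: add s9.
From s9 via ε: add s5.
From s5 via ε: add s0, s7.
From s0 via ε: add s12.
From s7 via ε: add s11.
ε-closure = {s0, s1, s2, s5, s6, s7, s9, s11, s12, s13, s14, s17}, which has 12 states.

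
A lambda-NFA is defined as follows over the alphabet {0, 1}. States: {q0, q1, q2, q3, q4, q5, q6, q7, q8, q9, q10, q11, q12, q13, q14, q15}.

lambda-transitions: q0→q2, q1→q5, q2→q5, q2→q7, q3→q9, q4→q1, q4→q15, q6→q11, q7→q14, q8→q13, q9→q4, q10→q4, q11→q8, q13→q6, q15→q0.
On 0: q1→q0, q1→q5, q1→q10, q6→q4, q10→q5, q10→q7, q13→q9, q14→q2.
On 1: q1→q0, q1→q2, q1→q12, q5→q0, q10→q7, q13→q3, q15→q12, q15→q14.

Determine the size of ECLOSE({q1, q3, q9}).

10

Start with {q1, q3, q9}.
From q1 via lambda: add q5.
From q9 via lambda: add q4.
From q4 via lambda: add q15.
From q15 via lambda: add q0.
From q0 via lambda: add q2.
From q2 via lambda: add q7.
From q7 via lambda: add q14.
lambda-closure = {q0, q1, q2, q3, q4, q5, q7, q9, q14, q15}, which has 10 states.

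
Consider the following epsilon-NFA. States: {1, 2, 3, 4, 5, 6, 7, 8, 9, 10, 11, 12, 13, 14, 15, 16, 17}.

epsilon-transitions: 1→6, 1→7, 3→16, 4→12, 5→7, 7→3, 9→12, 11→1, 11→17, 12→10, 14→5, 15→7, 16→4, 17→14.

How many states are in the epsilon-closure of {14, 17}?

Start with {14, 17}.
From 14 via epsilon: add 5.
From 5 via epsilon: add 7.
From 7 via epsilon: add 3.
From 3 via epsilon: add 16.
From 16 via epsilon: add 4.
From 4 via epsilon: add 12.
From 12 via epsilon: add 10.
epsilon-closure = {3, 4, 5, 7, 10, 12, 14, 16, 17}, which has 9 states.

9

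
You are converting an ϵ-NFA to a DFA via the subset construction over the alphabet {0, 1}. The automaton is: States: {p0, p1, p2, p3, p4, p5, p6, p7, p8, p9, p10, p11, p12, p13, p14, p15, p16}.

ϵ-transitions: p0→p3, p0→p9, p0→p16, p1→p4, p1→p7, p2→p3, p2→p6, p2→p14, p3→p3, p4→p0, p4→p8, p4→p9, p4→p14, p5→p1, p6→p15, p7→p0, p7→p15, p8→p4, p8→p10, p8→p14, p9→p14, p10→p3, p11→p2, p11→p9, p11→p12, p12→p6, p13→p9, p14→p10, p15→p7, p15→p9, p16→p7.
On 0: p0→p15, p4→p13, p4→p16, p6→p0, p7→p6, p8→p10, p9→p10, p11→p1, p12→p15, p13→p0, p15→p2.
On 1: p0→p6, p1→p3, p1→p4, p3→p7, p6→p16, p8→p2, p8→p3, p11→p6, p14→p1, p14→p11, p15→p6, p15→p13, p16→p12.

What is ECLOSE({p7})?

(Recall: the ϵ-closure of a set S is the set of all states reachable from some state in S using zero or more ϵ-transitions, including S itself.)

Start with {p7}.
From p7 via ϵ: add p0, p15.
From p0 via ϵ: add p3, p9, p16.
From p9 via ϵ: add p14.
From p14 via ϵ: add p10.
No new states can be added; the closed set is {p0, p3, p7, p9, p10, p14, p15, p16}.

{p0, p3, p7, p9, p10, p14, p15, p16}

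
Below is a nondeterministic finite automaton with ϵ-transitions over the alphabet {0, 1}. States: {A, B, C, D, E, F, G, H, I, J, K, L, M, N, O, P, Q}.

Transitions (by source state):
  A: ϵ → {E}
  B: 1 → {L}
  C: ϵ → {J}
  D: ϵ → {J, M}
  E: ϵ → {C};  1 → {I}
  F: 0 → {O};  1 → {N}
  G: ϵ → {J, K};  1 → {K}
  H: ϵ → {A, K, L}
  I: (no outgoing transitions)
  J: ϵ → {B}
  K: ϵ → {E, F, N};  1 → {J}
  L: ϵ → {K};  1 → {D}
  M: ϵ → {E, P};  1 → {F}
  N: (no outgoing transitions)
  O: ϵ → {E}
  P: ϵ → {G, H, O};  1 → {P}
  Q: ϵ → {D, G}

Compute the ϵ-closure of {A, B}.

Start with {A, B}.
From A via ϵ: add E.
From E via ϵ: add C.
From C via ϵ: add J.
No new states can be added; the closed set is {A, B, C, E, J}.

{A, B, C, E, J}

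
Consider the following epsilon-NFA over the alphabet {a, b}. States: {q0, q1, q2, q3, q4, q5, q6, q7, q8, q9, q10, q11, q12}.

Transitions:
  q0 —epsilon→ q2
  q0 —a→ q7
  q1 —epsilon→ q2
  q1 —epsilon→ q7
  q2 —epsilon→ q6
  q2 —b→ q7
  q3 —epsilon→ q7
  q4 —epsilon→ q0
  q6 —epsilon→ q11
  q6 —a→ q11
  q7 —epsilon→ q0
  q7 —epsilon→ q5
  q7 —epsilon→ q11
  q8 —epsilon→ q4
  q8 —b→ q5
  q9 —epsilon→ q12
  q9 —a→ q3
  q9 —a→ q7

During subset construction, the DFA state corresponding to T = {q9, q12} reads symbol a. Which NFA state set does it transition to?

{q0, q2, q3, q5, q6, q7, q11}

q9 on a → {q3, q7}.
No a-transition from q12.
Union after reading a: {q3, q7}.
Now take the epsilon-closure:
From q7 via epsilon: add q0, q5, q11.
From q0 via epsilon: add q2.
From q2 via epsilon: add q6.
No new states can be added; the closed set is {q0, q2, q3, q5, q6, q7, q11}.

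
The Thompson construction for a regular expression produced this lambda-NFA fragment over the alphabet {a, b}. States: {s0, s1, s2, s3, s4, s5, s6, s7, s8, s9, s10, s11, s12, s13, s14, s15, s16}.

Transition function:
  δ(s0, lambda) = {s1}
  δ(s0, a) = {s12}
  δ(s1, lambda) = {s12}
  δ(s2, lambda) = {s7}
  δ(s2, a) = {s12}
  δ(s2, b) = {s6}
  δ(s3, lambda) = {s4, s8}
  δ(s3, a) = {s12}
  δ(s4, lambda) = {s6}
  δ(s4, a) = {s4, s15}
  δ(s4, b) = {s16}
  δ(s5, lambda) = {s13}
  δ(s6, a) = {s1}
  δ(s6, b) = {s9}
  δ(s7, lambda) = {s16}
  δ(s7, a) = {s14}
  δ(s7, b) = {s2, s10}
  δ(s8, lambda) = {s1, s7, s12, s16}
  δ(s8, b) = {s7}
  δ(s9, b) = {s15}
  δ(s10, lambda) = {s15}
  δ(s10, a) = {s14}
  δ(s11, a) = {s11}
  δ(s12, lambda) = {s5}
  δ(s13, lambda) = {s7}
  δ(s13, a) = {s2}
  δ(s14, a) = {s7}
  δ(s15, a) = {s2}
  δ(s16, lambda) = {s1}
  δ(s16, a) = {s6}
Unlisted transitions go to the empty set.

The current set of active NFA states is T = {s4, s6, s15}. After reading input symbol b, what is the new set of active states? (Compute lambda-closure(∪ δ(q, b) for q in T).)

{s1, s5, s7, s9, s12, s13, s16}

s4 on b → {s16}.
s6 on b → {s9}.
No b-transition from s15.
Union after reading b: {s9, s16}.
Now take the lambda-closure:
From s16 via lambda: add s1.
From s1 via lambda: add s12.
From s12 via lambda: add s5.
From s5 via lambda: add s13.
From s13 via lambda: add s7.
No new states can be added; the closed set is {s1, s5, s7, s9, s12, s13, s16}.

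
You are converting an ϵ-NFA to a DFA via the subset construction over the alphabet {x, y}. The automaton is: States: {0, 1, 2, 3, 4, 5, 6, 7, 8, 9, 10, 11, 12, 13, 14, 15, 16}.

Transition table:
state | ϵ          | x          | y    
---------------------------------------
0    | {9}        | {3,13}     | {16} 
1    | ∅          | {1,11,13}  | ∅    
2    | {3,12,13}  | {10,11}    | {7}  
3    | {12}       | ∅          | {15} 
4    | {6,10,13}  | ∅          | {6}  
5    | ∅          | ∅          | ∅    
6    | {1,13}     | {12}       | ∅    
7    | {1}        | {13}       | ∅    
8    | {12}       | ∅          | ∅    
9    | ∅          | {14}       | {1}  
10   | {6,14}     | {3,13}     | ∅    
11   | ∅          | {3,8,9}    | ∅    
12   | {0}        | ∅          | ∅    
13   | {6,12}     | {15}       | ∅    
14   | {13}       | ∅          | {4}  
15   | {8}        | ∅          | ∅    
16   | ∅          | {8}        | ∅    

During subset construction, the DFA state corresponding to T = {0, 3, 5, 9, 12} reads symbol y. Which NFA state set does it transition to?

0 on y → {16}.
3 on y → {15}.
9 on y → {1}.
No y-transition from 5, 12.
Union after reading y: {1, 15, 16}.
Now take the ϵ-closure:
From 15 via ϵ: add 8.
From 8 via ϵ: add 12.
From 12 via ϵ: add 0.
From 0 via ϵ: add 9.
No new states can be added; the closed set is {0, 1, 8, 9, 12, 15, 16}.

{0, 1, 8, 9, 12, 15, 16}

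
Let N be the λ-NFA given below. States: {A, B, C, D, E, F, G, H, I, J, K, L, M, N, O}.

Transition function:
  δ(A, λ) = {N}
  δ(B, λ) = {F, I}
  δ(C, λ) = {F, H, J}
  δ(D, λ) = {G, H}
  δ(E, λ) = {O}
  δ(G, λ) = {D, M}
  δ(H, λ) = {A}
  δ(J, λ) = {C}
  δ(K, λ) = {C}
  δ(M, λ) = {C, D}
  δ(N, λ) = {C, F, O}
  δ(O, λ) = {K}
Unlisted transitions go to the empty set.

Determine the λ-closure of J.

Start with {J}.
From J via λ: add C.
From C via λ: add F, H.
From H via λ: add A.
From A via λ: add N.
From N via λ: add O.
From O via λ: add K.
No new states can be added; the closed set is {A, C, F, H, J, K, N, O}.

{A, C, F, H, J, K, N, O}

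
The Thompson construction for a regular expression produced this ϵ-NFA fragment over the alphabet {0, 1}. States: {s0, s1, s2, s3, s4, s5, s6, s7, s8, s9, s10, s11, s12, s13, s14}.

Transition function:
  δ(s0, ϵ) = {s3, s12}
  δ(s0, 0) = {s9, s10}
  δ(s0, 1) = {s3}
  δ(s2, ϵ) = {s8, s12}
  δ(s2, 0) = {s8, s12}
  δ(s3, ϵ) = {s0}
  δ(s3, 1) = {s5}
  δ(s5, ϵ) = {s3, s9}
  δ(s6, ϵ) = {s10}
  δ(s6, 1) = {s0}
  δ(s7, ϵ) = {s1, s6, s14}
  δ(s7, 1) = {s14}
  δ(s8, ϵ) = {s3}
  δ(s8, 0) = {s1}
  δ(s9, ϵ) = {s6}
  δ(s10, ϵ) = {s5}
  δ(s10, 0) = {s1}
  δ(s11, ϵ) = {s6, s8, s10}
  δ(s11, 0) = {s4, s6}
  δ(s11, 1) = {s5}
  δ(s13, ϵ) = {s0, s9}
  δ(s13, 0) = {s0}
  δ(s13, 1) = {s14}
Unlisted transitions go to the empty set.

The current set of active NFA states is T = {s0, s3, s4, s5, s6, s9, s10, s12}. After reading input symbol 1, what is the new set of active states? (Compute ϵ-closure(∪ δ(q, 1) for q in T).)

{s0, s3, s5, s6, s9, s10, s12}

s0 on 1 → {s3}.
s3 on 1 → {s5}.
s6 on 1 → {s0}.
No 1-transition from s4, s5, s9, s10, s12.
Union after reading 1: {s0, s3, s5}.
Now take the ϵ-closure:
From s0 via ϵ: add s12.
From s5 via ϵ: add s9.
From s9 via ϵ: add s6.
From s6 via ϵ: add s10.
No new states can be added; the closed set is {s0, s3, s5, s6, s9, s10, s12}.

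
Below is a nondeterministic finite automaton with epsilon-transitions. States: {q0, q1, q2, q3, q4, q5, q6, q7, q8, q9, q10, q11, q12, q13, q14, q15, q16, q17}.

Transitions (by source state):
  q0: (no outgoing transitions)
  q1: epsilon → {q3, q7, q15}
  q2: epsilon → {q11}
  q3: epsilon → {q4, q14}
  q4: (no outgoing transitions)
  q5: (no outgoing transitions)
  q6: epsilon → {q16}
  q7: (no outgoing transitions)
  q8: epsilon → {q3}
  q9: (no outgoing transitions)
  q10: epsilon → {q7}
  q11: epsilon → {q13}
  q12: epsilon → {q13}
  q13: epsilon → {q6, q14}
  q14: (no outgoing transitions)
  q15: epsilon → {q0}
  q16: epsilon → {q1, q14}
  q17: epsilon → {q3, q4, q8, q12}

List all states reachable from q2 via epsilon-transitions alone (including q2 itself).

Start with {q2}.
From q2 via epsilon: add q11.
From q11 via epsilon: add q13.
From q13 via epsilon: add q6, q14.
From q6 via epsilon: add q16.
From q16 via epsilon: add q1.
From q1 via epsilon: add q3, q7, q15.
From q3 via epsilon: add q4.
From q15 via epsilon: add q0.
No new states can be added; the closed set is {q0, q1, q2, q3, q4, q6, q7, q11, q13, q14, q15, q16}.

{q0, q1, q2, q3, q4, q6, q7, q11, q13, q14, q15, q16}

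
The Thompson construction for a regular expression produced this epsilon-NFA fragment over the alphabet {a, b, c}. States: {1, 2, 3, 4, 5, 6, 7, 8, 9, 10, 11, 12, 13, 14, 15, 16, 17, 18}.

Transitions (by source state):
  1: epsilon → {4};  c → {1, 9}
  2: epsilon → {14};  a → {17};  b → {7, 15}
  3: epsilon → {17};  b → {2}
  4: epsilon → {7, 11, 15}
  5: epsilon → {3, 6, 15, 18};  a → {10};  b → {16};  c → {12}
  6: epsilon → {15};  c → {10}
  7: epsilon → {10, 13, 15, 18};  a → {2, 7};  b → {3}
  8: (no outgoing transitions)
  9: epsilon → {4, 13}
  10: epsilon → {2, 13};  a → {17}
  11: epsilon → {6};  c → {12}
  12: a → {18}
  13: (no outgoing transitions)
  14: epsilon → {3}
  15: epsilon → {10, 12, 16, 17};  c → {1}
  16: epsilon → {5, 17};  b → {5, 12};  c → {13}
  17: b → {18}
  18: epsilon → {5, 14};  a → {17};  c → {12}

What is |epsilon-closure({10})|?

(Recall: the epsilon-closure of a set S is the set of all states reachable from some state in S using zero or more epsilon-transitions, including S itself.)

Start with {10}.
From 10 via epsilon: add 2, 13.
From 2 via epsilon: add 14.
From 14 via epsilon: add 3.
From 3 via epsilon: add 17.
epsilon-closure = {2, 3, 10, 13, 14, 17}, which has 6 states.

6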